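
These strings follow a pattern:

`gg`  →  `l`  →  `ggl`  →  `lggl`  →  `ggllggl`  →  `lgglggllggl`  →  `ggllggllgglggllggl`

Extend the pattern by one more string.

From term 3 onward, concatenate the second-to-last term with the last: gg·l = ggl, l·ggl = lggl, …
Continuing: lgglggllggl · ggllggllgglggllggl gives term 8.

lgglggllgglggllggllgglggllggl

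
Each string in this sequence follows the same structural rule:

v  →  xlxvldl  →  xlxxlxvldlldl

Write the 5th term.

xlxxlxxlxxlxvldlldlldlldl

s(k+1) = xlx·s(k)·ldl, so each term gains xlx as a prefix and ldl as a suffix.
From xlxxlxvldlldl, 2 further steps: xlxxlxvldlldl → xlxxlxxlxvldlldlldl → (answer).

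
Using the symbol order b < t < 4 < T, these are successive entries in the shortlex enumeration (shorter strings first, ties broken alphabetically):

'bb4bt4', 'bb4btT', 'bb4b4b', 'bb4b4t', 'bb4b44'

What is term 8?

Stepping forward 3 times from bb4b44: bb4b44 → bb4b4T → bb4bTb, then the target.

bb4bTt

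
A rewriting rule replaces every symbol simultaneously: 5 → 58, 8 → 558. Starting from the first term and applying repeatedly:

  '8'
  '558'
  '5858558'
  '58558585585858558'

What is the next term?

Rewriting the 17 symbols of 58558585585858558 one by one yields 58 558 58 58 558 58 558 58 58 558 58 558 58 558 58 58 558; concatenated:

58558585855858558585855858558585585858558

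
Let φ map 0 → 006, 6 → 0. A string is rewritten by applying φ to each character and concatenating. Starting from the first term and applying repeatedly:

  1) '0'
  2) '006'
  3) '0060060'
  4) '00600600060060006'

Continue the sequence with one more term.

Applying the rule to each of the 17 symbols of 00600600060060006 gives the pieces 006 006 0 006 006 0 006 006 006 0 006 006 0 006 006 006 0, which concatenate to the answer.

00600600060060006006006000600600060060060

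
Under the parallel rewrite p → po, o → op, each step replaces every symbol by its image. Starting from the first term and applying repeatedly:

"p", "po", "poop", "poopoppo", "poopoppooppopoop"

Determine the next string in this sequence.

Applying the rule to each of the 16 symbols of poopoppooppopoop gives the pieces po op op po op po po op op po po op po op op po, which concatenate to the answer.

poopoppooppopoopoppopooppoopoppo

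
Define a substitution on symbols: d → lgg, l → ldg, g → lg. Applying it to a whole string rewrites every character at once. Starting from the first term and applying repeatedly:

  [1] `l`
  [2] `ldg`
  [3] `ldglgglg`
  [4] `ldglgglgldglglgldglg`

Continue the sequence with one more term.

ldglgglgldglglgldglgldglgglgldglgldglgldglgglgldglg

Replace each of the 20 characters of ldglgglgldglglgldglg in place — ldg lgg lg ldg lg lg ldg lg ldg lgg lg ldg lg ldg lg ldg lgg lg ldg lg — and concatenate.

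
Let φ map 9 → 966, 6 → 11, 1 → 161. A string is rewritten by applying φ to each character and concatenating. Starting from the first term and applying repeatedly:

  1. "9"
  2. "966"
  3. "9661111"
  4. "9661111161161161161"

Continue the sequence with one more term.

966111116116116116116111161161111611611116116111161

φ(9661111161161161161) expands symbol-by-symbol to 966 11 11 161 161 161 161 161 11 161 161 11 161 161 11 161 161 11 161; joining the 19 pieces gives the next term.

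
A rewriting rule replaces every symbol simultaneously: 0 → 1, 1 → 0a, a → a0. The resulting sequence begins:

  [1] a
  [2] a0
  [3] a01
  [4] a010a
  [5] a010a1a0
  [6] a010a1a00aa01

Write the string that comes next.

Rewriting the 13 symbols of a010a1a00aa01 one by one yields a0 1 0a 1 a0 0a a0 1 1 a0 a0 1 0a; concatenated:

a010a1a00aa011a0a010a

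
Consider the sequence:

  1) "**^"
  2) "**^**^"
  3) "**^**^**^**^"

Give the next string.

Every step duplicates the string.
Doubling **^**^**^**^:

**^**^**^**^**^**^**^**^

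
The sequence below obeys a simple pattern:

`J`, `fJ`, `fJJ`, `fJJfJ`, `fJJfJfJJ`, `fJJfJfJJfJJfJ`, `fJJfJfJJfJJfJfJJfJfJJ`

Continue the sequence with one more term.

From term 3 onward, concatenate the last term with the second-to-last: fJ·J = fJJ, fJJ·fJ = fJJfJ, …
Continuing: fJJfJfJJfJJfJfJJfJfJJ · fJJfJfJJfJJfJ gives term 8.

fJJfJfJJfJJfJfJJfJfJJfJJfJfJJfJJfJ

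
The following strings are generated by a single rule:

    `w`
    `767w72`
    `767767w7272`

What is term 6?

s(k+1) = 767·s(k)·72, so each term gains 767 as a prefix and 72 as a suffix.
From 767767w7272, 3 further steps: 767767w7272 → 767767767w727272 → 767767767767w72727272 → (answer).

767767767767767w7272727272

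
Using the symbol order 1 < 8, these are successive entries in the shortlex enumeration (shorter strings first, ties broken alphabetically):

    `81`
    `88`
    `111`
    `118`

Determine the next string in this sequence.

Treat 118 as a base-2 numeral over the given alphabet and add one, carrying through any trailing 8's.

181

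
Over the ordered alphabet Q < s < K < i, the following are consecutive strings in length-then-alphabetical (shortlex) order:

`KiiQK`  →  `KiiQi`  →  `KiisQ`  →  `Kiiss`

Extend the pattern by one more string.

Find the rightmost character of Kiiss below i, bump it to the next letter, and reset everything to its right to Q.

KiisK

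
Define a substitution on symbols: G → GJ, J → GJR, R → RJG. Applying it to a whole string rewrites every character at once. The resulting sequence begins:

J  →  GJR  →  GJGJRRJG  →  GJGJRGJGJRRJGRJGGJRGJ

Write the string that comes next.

GJGJRGJGJRRJGGJGJRGJGJRRJGRJGGJRGJRJGGJRGJGJGJRRJGGJGJR

Replace each of the 21 characters of GJGJRGJGJRRJGRJGGJRGJ in place — GJ GJR GJ GJR RJG GJ GJR GJ GJR RJG RJG GJR GJ RJG GJR GJ GJ GJR RJG GJ GJR — and concatenate.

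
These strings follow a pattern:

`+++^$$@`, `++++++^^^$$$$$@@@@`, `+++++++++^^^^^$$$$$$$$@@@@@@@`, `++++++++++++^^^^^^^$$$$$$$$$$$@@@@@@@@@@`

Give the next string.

+++++++++++++++^^^^^^^^^$$$$$$$$$$$$$$@@@@@@@@@@@@@

The n-th term is 3n +'s then 2n-1 ^'s then 3n-1 $'s then 3n-2 @'s (n = 1, 2, …).
At n = 5 the blocks have lengths 15, 9, 14, 13.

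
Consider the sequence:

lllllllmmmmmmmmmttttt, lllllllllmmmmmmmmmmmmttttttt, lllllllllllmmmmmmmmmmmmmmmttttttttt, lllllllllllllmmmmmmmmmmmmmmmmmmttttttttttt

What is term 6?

Term n consists of 2n+1 l's, followed by 3n m's, followed by 2n-1 t's, where the shown terms are n = 3, 4, 5, 6.
Setting n = 8 gives 17, 24, 15 characters in each block.

lllllllllllllllllmmmmmmmmmmmmmmmmmmmmmmmmttttttttttttttt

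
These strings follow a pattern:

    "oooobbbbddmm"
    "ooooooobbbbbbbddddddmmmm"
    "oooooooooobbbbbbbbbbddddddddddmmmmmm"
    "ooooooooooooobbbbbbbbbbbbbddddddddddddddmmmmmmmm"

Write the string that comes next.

oooooooooooooooobbbbbbbbbbbbbbbbddddddddddddddddddmmmmmmmmmm

Reading off run lengths: o runs 4, 7, 10, 13; b runs 4, 7, 10, 13; d runs 2, 6, 10, 14; m runs 2, 4, 6, 8 — each is linear in n (n = 1, 2, …).
Setting n = 5 gives 16, 16, 18, 10 characters in each block.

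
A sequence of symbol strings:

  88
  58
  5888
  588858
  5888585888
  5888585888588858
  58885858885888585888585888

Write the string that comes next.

588858588858885858885858885888585888588858

Each term (from the third on) is the previous term followed by the one before it: term 3 = 58·88 = 5888.
So term 8 is 58885858885888585888585888·5888585888588858.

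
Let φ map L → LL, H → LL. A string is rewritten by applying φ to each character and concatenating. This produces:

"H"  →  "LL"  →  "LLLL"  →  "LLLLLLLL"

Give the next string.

Apply φ to LLLLLLLL symbol by symbol: L→LL, L→LL, L→LL, L→LL, L→LL, L→LL, L→LL, L→LL; joined: LL LL LL LL LL LL LL LL.

LLLLLLLLLLLLLLLL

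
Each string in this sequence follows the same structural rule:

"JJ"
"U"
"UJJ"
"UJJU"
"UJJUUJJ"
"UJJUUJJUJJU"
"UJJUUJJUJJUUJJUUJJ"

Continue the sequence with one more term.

UJJUUJJUJJUUJJUUJJUJJUUJJUJJU

This is a Fibonacci-style word recurrence s(k) = s(k−1)·s(k−2): e.g. U·JJ = UJJ.
Continuing: UJJUUJJUJJUUJJUUJJ · UJJUUJJUJJU gives term 8.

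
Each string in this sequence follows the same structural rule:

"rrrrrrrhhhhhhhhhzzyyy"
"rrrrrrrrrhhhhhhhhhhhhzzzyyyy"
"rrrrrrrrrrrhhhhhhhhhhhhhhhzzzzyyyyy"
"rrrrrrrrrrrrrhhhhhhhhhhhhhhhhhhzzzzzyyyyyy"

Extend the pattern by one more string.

rrrrrrrrrrrrrrrhhhhhhhhhhhhhhhhhhhhhzzzzzzyyyyyyy

The n-th term is 2n+1 r's then 3n h's then n-1 z's then n y's, where the shown terms are n = 3, 4, 5, 6.
At n = 7 the blocks have lengths 15, 21, 6, 7.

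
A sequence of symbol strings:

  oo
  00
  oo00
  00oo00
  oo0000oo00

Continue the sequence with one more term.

This is a Fibonacci-style word recurrence s(k) = s(k−2)·s(k−1): e.g. oo·00 = oo00.
Continuing: 00oo00 · oo0000oo00 gives term 6.

00oo00oo0000oo00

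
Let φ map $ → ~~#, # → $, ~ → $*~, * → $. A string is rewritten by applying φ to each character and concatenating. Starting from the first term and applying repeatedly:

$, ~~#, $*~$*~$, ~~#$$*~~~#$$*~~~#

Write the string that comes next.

$*~$*~$~~#~~#$$*~$*~$*~$~~#~~#$$*~$*~$*~$

Replace each of the 17 characters of ~~#$$*~~~#$$*~~~# in place — $*~ $*~ $ ~~# ~~# $ $*~ $*~ $*~ $ ~~# ~~# $ $*~ $*~ $*~ $ — and concatenate.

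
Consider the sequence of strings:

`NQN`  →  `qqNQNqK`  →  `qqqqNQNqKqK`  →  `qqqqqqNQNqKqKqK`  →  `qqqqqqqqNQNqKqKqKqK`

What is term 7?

s(k+1) = qq·s(k)·qK, so each term gains qq as a prefix and qK as a suffix.
From qqqqqqqqNQNqKqKqKqK, 2 further steps: qqqqqqqqNQNqKqKqKqK → qqqqqqqqqqNQNqKqKqKqKqK → (answer).

qqqqqqqqqqqqNQNqKqKqKqKqKqK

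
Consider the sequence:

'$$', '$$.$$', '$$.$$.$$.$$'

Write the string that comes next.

Every step duplicates the string with '.' between the halves.
One more doubling of $$.$$.$$.$$ gives the answer.

$$.$$.$$.$$.$$.$$.$$.$$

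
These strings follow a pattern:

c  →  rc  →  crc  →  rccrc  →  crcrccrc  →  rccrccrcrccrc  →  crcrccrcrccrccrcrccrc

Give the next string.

rccrccrcrccrccrcrccrcrccrccrcrccrc

Each term (from the third on) is the two preceding terms concatenated in order: term 3 = c·rc = crc.
The next term joins rccrccrcrccrc and crcrccrcrccrccrcrccrc.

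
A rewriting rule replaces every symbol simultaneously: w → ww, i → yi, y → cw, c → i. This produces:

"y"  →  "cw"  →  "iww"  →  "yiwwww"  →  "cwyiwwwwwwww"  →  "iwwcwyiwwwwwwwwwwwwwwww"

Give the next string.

yiwwwwiwwcwyiwwwwwwwwwwwwwwwwwwwwwwwwwwwwwwww

φ(iwwcwyiwwwwwwwwwwwwwwww) expands symbol-by-symbol to yi ww ww i ww cw yi ww ww ww ww ww ww ww ww ww ww ww ww ww ww ww ww; joining the 23 pieces gives the next term.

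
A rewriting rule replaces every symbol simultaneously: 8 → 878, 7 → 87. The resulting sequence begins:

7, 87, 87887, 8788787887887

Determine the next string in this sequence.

Rewriting the 13 symbols of 8788787887887 one by one yields 878 87 878 878 87 878 87 878 878 87 878 878 87; concatenated:

8788787887887878878788788787887887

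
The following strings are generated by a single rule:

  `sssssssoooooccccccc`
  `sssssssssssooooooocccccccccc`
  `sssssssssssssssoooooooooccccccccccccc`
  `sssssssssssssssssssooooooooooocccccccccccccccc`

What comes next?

sssssssssssssssssssssssoooooooooooooccccccccccccccccccc

The n-th term is 4n-1 s's then 2n+1 o's then 3n+1 c's, where the shown terms are n = 2, 3, 4, 5.
Setting n = 6 gives 23, 13, 19 characters in each block.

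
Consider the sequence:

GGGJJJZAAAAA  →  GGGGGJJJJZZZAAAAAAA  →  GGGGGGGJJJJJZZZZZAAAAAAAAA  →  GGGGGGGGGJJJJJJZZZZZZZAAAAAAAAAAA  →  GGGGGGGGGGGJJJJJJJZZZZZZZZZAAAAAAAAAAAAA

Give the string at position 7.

Each string has the form G^{2n+1} J^{n+2} Z^{2n-1} A^{2n+3} (n = 1, 2, …).
For term 7, n = 7, so the run lengths are 15, 9, 13, 17.

GGGGGGGGGGGGGGGJJJJJJJJJZZZZZZZZZZZZZAAAAAAAAAAAAAAAAA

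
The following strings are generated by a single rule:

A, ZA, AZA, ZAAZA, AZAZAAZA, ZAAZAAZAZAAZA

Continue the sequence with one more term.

Each term (from the third on) is the two preceding terms concatenated in order: term 3 = A·ZA = AZA.
Continuing: AZAZAAZA · ZAAZAAZAZAAZA gives term 7.

AZAZAAZAZAAZAAZAZAAZA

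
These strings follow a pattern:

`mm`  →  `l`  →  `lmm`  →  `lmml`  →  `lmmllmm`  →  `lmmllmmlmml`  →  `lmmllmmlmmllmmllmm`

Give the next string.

lmmllmmlmmllmmllmmlmmllmmlmml

This is a Fibonacci-style word recurrence s(k) = s(k−1)·s(k−2): e.g. l·mm = lmm.
Continuing: lmmllmmlmmllmmllmm · lmmllmmlmml gives term 8.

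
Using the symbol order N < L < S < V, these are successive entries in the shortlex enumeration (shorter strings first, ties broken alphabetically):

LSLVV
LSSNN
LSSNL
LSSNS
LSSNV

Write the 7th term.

Continuing the enumeration 2 steps past LSSNV: LSSNV → LSSLN → (answer).

LSSLL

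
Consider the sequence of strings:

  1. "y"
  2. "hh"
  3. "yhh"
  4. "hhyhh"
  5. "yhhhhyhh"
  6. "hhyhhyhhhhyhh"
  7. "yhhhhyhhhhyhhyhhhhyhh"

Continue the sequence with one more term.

From term 3 onward, concatenate the second-to-last term with the last: y·hh = yhh, hh·yhh = hhyhh, …
Continuing: hhyhhyhhhhyhh · yhhhhyhhhhyhhyhhhhyhh gives term 8.

hhyhhyhhhhyhhyhhhhyhhhhyhhyhhhhyhh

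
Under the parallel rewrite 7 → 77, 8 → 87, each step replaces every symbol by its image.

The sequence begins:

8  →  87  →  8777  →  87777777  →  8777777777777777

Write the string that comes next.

Applying the rule to each of the 16 symbols of 8777777777777777 gives the pieces 87 77 77 77 77 77 77 77 77 77 77 77 77 77 77 77, which concatenate to the answer.

87777777777777777777777777777777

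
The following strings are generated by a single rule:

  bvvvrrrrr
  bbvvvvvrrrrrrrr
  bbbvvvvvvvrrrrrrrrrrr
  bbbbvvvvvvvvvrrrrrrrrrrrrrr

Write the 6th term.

The n-th term is n-1 b's then 2n-1 v's then 3n-1 r's, where the shown terms are n = 2, 3, 4, 5.
At n = 7 the blocks have lengths 6, 13, 20.

bbbbbbvvvvvvvvvvvvvrrrrrrrrrrrrrrrrrrrr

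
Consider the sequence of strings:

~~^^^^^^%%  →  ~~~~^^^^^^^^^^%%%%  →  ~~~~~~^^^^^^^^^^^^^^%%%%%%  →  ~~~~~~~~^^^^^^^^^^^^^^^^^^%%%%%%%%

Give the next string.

Reading off run lengths: ~ runs 2, 4, 6, 8; ^ runs 6, 10, 14, 18; % runs 2, 4, 6, 8 — each is linear in n (n = 1, 2, …).
Setting n = 5 gives 10, 22, 10 characters in each block.

~~~~~~~~~~^^^^^^^^^^^^^^^^^^^^^^%%%%%%%%%%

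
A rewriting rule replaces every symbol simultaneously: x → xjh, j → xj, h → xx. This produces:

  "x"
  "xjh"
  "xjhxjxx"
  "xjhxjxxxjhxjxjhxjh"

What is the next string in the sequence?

xjhxjxxxjhxjxjhxjhxjhxjxxxjhxjxjhxjxxxjhxjxx

Applying the rule to each of the 18 symbols of xjhxjxxxjhxjxjhxjh gives the pieces xjh xj xx xjh xj xjh xjh xjh xj xx xjh xj xjh xj xx xjh xj xx, which concatenate to the answer.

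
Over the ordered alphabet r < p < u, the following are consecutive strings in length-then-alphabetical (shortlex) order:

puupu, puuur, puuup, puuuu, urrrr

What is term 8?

urrpr

Advancing 3 positions from urrrr through urrrr → urrrp → urrru reaches term 8.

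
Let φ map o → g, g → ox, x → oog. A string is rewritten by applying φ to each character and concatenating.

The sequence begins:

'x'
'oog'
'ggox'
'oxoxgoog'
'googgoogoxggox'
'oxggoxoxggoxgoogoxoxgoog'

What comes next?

Rewriting the 24 symbols of oxggoxoxggoxgoogoxoxgoog one by one yields g oog ox ox g oog g oog ox ox g oog ox g g ox g oog g oog ox g g ox; concatenated:

googoxoxgooggoogoxoxgoogoxggoxgooggoogoxggox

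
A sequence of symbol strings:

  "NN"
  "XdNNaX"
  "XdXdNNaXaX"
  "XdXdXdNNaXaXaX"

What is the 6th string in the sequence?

XdXdXdXdXdNNaXaXaXaXaX

Every step adds Xd to the front and aX to the end of the previous string.
From XdXdXdNNaXaXaX, 2 further steps: XdXdXdNNaXaXaX → XdXdXdXdNNaXaXaXaX → (answer).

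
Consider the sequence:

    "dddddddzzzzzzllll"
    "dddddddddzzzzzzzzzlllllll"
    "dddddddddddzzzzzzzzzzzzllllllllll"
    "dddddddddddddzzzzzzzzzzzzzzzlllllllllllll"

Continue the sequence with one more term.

Each string has the form d^{2n+3} z^{3n} l^{3n-2}, where the shown terms are n = 2, 3, 4, 5.
Setting n = 6 gives 15, 18, 16 characters in each block.

dddddddddddddddzzzzzzzzzzzzzzzzzzllllllllllllllll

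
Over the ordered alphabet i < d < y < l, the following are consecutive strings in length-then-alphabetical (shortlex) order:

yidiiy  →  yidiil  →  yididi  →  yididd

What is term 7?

yidiyi

Advancing 3 positions from yididd through yididd → yididy → yididl reaches term 7.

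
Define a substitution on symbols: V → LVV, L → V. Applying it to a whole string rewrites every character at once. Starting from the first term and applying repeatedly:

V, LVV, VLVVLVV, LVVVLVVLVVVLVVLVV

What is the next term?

Rewriting the 17 symbols of LVVVLVVLVVVLVVLVV one by one yields V LVV LVV LVV V LVV LVV V LVV LVV LVV V LVV LVV V LVV LVV; concatenated:

VLVVLVVLVVVLVVLVVVLVVLVVLVVVLVVLVVVLVVLVV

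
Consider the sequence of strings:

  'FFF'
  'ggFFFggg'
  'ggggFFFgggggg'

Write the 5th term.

ggggggggFFFgggggggggggg

s(k+1) = gg·s(k)·ggg, so each term gains gg as a prefix and ggg as a suffix.
From ggggFFFgggggg, 2 further steps: ggggFFFgggggg → ggggggFFFggggggggg → (answer).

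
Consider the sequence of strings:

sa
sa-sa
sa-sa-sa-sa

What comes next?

Every step duplicates the string with '-' between the halves.
Doubling sa-sa-sa-sa with '-' between the halves:

sa-sa-sa-sa-sa-sa-sa-sa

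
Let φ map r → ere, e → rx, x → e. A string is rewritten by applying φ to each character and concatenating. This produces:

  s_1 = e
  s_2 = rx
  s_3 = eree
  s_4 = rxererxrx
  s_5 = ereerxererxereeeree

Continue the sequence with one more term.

Replace each of the 19 characters of ereerxererxereeeree in place — rx ere rx rx ere e rx ere rx ere e rx ere rx rx rx ere rx rx — and concatenate.

rxererxrxereerxererxereerxererxrxrxererxrx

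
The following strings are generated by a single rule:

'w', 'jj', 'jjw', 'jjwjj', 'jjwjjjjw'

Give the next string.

This is a Fibonacci-style word recurrence s(k) = s(k−1)·s(k−2): e.g. jj·w = jjw.
The next term joins jjwjjjjw and jjwjj.

jjwjjjjwjjwjj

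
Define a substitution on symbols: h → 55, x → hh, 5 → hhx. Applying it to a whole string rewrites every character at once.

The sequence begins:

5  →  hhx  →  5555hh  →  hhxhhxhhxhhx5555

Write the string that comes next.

Replace each of the 16 characters of hhxhhxhhxhhx5555 in place — 55 55 hh 55 55 hh 55 55 hh 55 55 hh hhx hhx hhx hhx — and concatenate.

5555hh5555hh5555hh5555hhhhxhhxhhxhhx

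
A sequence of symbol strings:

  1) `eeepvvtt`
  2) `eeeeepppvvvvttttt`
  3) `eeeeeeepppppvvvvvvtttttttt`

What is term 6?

eeeeeeeeeeeeepppppppppppvvvvvvvvvvvvttttttttttttttttt

Term n consists of 2n+1 e's, followed by 2n-1 p's, followed by 2n v's, followed by 3n-1 t's (n = 1, 2, …).
For term 6, n = 6, so the run lengths are 13, 11, 12, 17.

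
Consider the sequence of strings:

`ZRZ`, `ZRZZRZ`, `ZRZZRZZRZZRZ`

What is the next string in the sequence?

Every step duplicates the string.
So the next term is two copies of ZRZZRZZRZZRZ.

ZRZZRZZRZZRZZRZZRZZRZZRZ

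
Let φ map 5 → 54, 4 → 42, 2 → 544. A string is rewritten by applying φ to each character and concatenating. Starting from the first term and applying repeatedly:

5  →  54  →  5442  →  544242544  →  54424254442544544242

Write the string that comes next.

544242544425445442424254454424254424254442544

Replace each of the 20 characters of 54424254442544544242 in place — 54 42 42 544 42 544 54 42 42 42 544 54 42 42 54 42 42 544 42 544 — and concatenate.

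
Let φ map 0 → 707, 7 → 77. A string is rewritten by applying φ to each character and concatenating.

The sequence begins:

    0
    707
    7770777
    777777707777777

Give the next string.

7777777777777770777777777777777

Replace each of the 15 characters of 777777707777777 in place — 77 77 77 77 77 77 77 707 77 77 77 77 77 77 77 — and concatenate.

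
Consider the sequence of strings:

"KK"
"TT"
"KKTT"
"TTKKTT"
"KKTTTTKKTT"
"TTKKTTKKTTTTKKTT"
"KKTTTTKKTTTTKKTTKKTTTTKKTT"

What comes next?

This is a Fibonacci-style word recurrence s(k) = s(k−2)·s(k−1): e.g. KK·TT = KKTT.
Continuing: TTKKTTKKTTTTKKTT · KKTTTTKKTTTTKKTTKKTTTTKKTT gives term 8.

TTKKTTKKTTTTKKTTKKTTTTKKTTTTKKTTKKTTTTKKTT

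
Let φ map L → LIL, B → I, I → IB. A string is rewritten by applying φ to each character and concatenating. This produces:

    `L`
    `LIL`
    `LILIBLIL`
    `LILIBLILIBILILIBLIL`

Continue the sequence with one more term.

φ(LILIBLILIBILILIBLIL) expands symbol-by-symbol to LIL IB LIL IB I LIL IB LIL IB I IB LIL IB LIL IB I LIL IB LIL; joining the 19 pieces gives the next term.

LILIBLILIBILILIBLILIBIIBLILIBLILIBILILIBLIL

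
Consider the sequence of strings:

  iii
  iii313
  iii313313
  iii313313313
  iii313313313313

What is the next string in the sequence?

Every step adds 313 to the end: s(k+1) = s(k)·313.
One more step from iii313313313313 gives the answer.

iii313313313313313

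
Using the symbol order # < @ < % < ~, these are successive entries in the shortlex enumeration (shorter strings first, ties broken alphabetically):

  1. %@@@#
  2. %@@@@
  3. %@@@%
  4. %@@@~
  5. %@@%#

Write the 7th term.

%@@%%

Stepping forward 2 times from %@@%#: %@@%# → %@@%@, then the target.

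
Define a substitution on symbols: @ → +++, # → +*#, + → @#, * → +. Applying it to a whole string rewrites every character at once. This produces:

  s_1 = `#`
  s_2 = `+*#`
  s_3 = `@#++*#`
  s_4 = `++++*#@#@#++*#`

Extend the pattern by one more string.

Rewriting the 14 symbols of ++++*#@#@#++*# one by one yields @# @# @# @# + +*# +++ +*# +++ +*# @# @# + +*#; concatenated:

@#@#@#@#++*#++++*#++++*#@#@#++*#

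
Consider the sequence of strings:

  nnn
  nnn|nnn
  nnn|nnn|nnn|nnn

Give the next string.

s(k+1) = s(k)·|·s(k) — each term doubles the last with '|' between the halves.
Doubling nnn|nnn|nnn|nnn with '|' between the halves:

nnn|nnn|nnn|nnn|nnn|nnn|nnn|nnn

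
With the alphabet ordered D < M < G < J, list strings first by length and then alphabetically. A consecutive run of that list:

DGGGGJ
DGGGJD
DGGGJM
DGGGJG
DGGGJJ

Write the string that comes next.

DGGJDD

The successor of DGGGJJ increments the rightmost position that isn't already J and resets every position after it to D.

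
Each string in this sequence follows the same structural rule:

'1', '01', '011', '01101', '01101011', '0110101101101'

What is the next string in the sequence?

From term 3 onward, concatenate the last term with the second-to-last: 01·1 = 011, 011·01 = 01101, …
The next term joins 0110101101101 and 01101011.

011010110110101101011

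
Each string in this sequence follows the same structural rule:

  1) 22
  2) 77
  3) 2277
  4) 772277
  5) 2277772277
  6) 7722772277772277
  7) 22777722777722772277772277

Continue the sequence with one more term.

From term 3 onward, concatenate the second-to-last term with the last: 22·77 = 2277, 77·2277 = 772277, …
So term 8 is 7722772277772277·22777722777722772277772277.

772277227777227722777722777722772277772277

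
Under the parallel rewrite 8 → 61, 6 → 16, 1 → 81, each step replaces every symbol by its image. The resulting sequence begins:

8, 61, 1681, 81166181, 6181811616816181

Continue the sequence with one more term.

Applying the rule to each of the 16 symbols of 6181811616816181 gives the pieces 16 81 61 81 61 81 81 16 81 16 61 81 16 81 61 81, which concatenate to the answer.

16816181618181168116618116816181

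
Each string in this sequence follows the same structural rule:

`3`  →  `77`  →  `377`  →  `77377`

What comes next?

Each term (from the third on) is the two preceding terms concatenated in order: term 3 = 3·77 = 377.
The next term joins 377 and 77377.

37777377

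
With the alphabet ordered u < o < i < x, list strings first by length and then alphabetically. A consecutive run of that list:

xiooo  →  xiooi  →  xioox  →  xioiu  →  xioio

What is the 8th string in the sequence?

xioxu

Advancing 3 positions from xioio through xioio → xioii → xioix reaches term 8.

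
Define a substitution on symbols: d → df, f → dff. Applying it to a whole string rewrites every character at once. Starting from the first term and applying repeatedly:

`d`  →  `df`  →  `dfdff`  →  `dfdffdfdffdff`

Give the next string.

Rewriting the 13 symbols of dfdffdfdffdff one by one yields df dff df dff dff df dff df dff dff df dff dff; concatenated:

dfdffdfdffdffdfdffdfdffdffdfdffdff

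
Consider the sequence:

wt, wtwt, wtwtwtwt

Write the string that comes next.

wtwtwtwtwtwtwtwt

Each string is two copies of the previous one concatenated.
One more doubling of wtwtwtwt gives the answer.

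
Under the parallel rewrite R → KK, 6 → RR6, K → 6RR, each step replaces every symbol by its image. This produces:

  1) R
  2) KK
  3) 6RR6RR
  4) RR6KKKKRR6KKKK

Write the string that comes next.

Rewriting the 14 symbols of RR6KKKKRR6KKKK one by one yields KK KK RR6 6RR 6RR 6RR 6RR KK KK RR6 6RR 6RR 6RR 6RR; concatenated:

KKKKRR66RR6RR6RR6RRKKKKRR66RR6RR6RR6RR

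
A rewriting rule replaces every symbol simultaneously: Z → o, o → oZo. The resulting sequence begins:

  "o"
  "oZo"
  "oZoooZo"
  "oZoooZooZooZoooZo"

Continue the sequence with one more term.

oZoooZooZooZoooZooZoooZooZoooZooZooZoooZo

φ(oZoooZooZooZoooZo) expands symbol-by-symbol to oZo o oZo oZo oZo o oZo oZo o oZo oZo o oZo oZo oZo o oZo; joining the 17 pieces gives the next term.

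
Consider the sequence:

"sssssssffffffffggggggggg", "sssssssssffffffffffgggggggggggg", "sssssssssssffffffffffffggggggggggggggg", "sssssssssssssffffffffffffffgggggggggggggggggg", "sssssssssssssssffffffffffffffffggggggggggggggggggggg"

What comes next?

The n-th term is 2n+1 s's then 2n+2 f's then 3n g's, where the shown terms are n = 3, 4, 5, 6, 7.
Setting n = 8 gives 17, 18, 24 characters in each block.

sssssssssssssssssffffffffffffffffffgggggggggggggggggggggggg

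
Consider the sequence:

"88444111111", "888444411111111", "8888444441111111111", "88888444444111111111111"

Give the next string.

Term n consists of n-1 8's, followed by n 4's, followed by 2n 1's, where the shown terms are n = 3, 4, 5, 6.
For the next term, n = 7, so the run lengths are 6, 7, 14.

888888444444411111111111111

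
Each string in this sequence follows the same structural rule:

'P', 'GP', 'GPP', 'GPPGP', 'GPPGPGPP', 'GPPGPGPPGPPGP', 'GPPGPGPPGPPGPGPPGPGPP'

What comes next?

Each term (from the third on) is the previous term followed by the one before it: term 3 = GP·P = GPP.
Continuing: GPPGPGPPGPPGPGPPGPGPP · GPPGPGPPGPPGP gives term 8.

GPPGPGPPGPPGPGPPGPGPPGPPGPGPPGPPGP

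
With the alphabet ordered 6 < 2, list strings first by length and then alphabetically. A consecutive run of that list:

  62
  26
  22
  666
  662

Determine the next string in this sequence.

626

Treat 662 as a base-2 numeral over the given alphabet and add one, carrying through any trailing 2's.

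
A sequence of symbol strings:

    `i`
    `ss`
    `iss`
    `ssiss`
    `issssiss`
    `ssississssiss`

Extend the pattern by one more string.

issssissssississssiss

Each term (from the third on) is the two preceding terms concatenated in order: term 3 = i·ss = iss.
Continuing: issssiss · ssississssiss gives term 7.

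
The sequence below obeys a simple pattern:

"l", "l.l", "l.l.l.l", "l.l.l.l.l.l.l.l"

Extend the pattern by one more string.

s(k+1) = s(k)·.·s(k) — each term doubles the last with '.' between the halves.
Doubling l.l.l.l.l.l.l.l with '.' between the halves:

l.l.l.l.l.l.l.l.l.l.l.l.l.l.l.l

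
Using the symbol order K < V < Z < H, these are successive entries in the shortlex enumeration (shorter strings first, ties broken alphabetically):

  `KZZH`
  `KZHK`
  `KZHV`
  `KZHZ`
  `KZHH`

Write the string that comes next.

KHKK

Find the rightmost character of KZHH below H, bump it to the next letter, and reset everything to its right to K.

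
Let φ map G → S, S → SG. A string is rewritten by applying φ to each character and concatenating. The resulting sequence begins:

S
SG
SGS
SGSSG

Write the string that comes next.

SGSSGSGS

Expanding SGSSG: S→SG, G→S, S→SG, S→SG, G→S. Concatenated: SG S SG SG S.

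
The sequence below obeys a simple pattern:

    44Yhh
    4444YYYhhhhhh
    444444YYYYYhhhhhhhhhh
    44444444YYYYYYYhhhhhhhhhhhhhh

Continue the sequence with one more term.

Each string has the form 4^{2n} Y^{2n-1} h^{4n-2} (n = 1, 2, …).
For the next term, n = 5, so the run lengths are 10, 9, 18.

4444444444YYYYYYYYYhhhhhhhhhhhhhhhhhh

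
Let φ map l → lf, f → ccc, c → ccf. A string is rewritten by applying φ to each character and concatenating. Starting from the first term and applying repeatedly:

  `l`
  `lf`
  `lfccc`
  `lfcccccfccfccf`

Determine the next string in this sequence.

Replace each of the 14 characters of lfcccccfccfccf in place — lf ccc ccf ccf ccf ccf ccf ccc ccf ccf ccc ccf ccf ccc — and concatenate.

lfcccccfccfccfccfccfcccccfccfcccccfccfccc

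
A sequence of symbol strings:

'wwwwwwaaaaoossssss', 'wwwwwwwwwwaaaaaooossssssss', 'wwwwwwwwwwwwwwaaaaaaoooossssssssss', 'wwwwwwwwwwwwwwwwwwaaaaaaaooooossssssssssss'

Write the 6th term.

wwwwwwwwwwwwwwwwwwwwwwwwwwaaaaaaaaaooooooossssssssssssssss

Term n consists of 4n-2 w's, followed by n+2 a's, followed by n o's, followed by 2n+2 s's, where the shown terms are n = 2, 3, 4, 5.
At n = 7 the blocks have lengths 26, 9, 7, 16.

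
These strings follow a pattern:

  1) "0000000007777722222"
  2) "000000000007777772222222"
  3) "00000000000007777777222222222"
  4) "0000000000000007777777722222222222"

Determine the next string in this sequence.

000000000000000007777777772222222222222

Each string has the form 0^{2n+3} 7^{n+2} 2^{2n-1}, where the shown terms are n = 3, 4, 5, 6.
For the next term, n = 7, so the run lengths are 17, 9, 13.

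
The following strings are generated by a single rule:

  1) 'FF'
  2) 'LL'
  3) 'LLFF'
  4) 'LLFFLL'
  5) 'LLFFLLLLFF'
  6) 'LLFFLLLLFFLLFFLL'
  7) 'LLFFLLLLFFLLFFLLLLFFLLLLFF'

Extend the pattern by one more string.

From term 3 onward, concatenate the last term with the second-to-last: LL·FF = LLFF, LLFF·LL = LLFFLL, …
The next term joins LLFFLLLLFFLLFFLLLLFFLLLLFF and LLFFLLLLFFLLFFLL.

LLFFLLLLFFLLFFLLLLFFLLLLFFLLFFLLLLFFLLFFLL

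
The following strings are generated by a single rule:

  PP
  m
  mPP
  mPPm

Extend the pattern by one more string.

Each term (from the third on) is the previous term followed by the one before it: term 3 = m·PP = mPP.
So term 5 is mPPm·mPP.

mPPmmPP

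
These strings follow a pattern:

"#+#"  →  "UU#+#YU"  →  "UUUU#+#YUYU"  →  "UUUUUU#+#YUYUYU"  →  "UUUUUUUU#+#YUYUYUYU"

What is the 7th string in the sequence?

UUUUUUUUUUUU#+#YUYUYUYUYUYU

s(k+1) = UU·s(k)·YU, so each term gains UU as a prefix and YU as a suffix.
From UUUUUUUU#+#YUYUYUYU, 2 further steps: UUUUUUUU#+#YUYUYUYU → UUUUUUUUUU#+#YUYUYUYUYU → (answer).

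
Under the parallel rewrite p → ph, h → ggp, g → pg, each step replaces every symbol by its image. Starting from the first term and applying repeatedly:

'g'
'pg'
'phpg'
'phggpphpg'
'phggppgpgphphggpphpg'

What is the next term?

φ(phggppgpgphphggpphpg) expands symbol-by-symbol to ph ggp pg pg ph ph pg ph pg ph ggp ph ggp pg pg ph ph ggp ph pg; joining the 20 pieces gives the next term.

phggppgpgphphpgphpgphggpphggppgpgphphggpphpg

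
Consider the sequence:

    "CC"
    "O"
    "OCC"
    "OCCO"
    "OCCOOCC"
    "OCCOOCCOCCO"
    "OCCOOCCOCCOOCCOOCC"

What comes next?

OCCOOCCOCCOOCCOOCCOCCOOCCOCCO

Each term (from the third on) is the previous term followed by the one before it: term 3 = O·CC = OCC.
So term 8 is OCCOOCCOCCOOCCOOCC·OCCOOCCOCCO.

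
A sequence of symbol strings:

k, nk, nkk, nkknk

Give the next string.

Each term (from the third on) is the previous term followed by the one before it: term 3 = nk·k = nkk.
Continuing: nkknk · nkk gives term 5.

nkknknkk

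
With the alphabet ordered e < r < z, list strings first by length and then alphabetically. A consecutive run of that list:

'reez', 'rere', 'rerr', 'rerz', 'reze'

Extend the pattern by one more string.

The successor of reze increments the rightmost position that isn't already z and resets every position after it to e.

rezr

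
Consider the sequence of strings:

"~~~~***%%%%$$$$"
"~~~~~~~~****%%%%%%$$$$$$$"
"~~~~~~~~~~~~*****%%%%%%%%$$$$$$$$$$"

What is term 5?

~~~~~~~~~~~~~~~~~~~~*******%%%%%%%%%%%%$$$$$$$$$$$$$$$$

Term n consists of 4n ~'s, followed by n+2 *'s, followed by 2n+2 %'s, followed by 3n+1 $'s (n = 1, 2, …).
For term 5, n = 5, so the run lengths are 20, 7, 12, 16.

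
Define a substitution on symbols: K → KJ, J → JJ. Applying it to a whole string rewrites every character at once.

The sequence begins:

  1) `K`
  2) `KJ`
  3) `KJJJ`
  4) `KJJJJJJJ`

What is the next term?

KJJJJJJJJJJJJJJJ

Expanding KJJJJJJJ: K→KJ, J→JJ, J→JJ, J→JJ, J→JJ, J→JJ, J→JJ, J→JJ. Concatenated: KJ JJ JJ JJ JJ JJ JJ JJ.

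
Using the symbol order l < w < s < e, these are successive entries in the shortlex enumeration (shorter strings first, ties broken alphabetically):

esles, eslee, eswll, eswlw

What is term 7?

Stepping forward 3 times from eswlw: eswlw → eswls → eswle, then the target.

eswwl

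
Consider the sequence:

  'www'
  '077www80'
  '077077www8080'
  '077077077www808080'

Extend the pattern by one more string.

Each term wraps the previous one in 077 on the left and 80 on the right.
One more step from 077077077www808080 gives the answer.

077077077077www80808080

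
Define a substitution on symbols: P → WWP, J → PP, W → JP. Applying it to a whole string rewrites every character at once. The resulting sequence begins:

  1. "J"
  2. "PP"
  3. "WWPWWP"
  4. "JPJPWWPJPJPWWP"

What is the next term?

Applying the rule to each of the 14 symbols of JPJPWWPJPJPWWP gives the pieces PP WWP PP WWP JP JP WWP PP WWP PP WWP JP JP WWP, which concatenate to the answer.

PPWWPPPWWPJPJPWWPPPWWPPPWWPJPJPWWP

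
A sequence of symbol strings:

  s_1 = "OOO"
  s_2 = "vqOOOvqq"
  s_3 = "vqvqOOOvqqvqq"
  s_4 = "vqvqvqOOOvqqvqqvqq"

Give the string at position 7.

vqvqvqvqvqvqOOOvqqvqqvqqvqqvqqvqq

Every step adds vq to the front and vqq to the end of the previous string.
From vqvqvqOOOvqqvqqvqq, 3 further steps: vqvqvqOOOvqqvqqvqq → vqvqvqvqOOOvqqvqqvqqvqq → vqvqvqvqvqOOOvqqvqqvqqvqqvqq → (answer).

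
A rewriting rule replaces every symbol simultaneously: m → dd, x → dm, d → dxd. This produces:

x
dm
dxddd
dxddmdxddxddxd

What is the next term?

Rewriting the 14 symbols of dxddmdxddxddxd one by one yields dxd dm dxd dxd dd dxd dm dxd dxd dm dxd dxd dm dxd; concatenated:

dxddmdxddxddddxddmdxddxddmdxddxddmdxd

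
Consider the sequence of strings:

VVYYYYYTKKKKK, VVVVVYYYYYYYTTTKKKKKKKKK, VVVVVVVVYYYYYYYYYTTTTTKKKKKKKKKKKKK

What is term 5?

The n-th term is 3n-1 V's then 2n+3 Y's then 2n-1 T's then 4n+1 K's (n = 1, 2, …).
For term 5, n = 5, so the run lengths are 14, 13, 9, 21.

VVVVVVVVVVVVVVYYYYYYYYYYYYYTTTTTTTTTKKKKKKKKKKKKKKKKKKKKK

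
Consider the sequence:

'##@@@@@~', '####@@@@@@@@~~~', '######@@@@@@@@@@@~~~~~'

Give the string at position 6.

############@@@@@@@@@@@@@@@@@@@@~~~~~~~~~~~

Each string has the form #^{2n} @^{3n+2} ~^{2n-1} (n = 1, 2, …).
At n = 6 the blocks have lengths 12, 20, 11.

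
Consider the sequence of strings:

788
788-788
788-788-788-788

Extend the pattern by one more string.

s(k+1) = s(k)·-·s(k) — each term doubles the last with '-' between the halves.
Doubling 788-788-788-788 with '-' between the halves:

788-788-788-788-788-788-788-788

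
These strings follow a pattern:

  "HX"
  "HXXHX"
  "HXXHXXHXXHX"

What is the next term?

Every step duplicates the string with 'X' between the halves.
Doubling HXXHXXHXXHX with 'X' between the halves:

HXXHXXHXXHXXHXXHXXHXXHX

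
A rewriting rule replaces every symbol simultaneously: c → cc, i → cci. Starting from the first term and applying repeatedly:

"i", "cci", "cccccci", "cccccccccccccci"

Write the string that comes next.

cccccccccccccccccccccccccccccci

Applying the rule to each of the 15 symbols of cccccccccccccci gives the pieces cc cc cc cc cc cc cc cc cc cc cc cc cc cc cci, which concatenate to the answer.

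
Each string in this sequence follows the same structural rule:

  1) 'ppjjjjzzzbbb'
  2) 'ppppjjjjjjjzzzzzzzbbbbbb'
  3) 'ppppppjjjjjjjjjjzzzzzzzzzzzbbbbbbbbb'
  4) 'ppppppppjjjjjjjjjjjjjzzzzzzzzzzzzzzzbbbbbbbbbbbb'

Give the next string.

ppppppppppjjjjjjjjjjjjjjjjzzzzzzzzzzzzzzzzzzzbbbbbbbbbbbbbbb

The n-th term is 2n p's then 3n+1 j's then 4n-1 z's then 3n b's (n = 1, 2, …).
For the next term, n = 5, so the run lengths are 10, 16, 19, 15.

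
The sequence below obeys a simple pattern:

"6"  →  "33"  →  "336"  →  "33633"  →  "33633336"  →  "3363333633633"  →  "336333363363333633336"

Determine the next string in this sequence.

This is a Fibonacci-style word recurrence s(k) = s(k−1)·s(k−2): e.g. 33·6 = 336.
The next term joins 336333363363333633336 and 3363333633633.

3363333633633336333363363333633633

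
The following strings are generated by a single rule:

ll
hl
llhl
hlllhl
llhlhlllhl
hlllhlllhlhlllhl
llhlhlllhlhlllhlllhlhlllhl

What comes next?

hlllhlllhlhlllhlllhlhlllhlhlllhlllhlhlllhl

From term 3 onward, concatenate the second-to-last term with the last: ll·hl = llhl, hl·llhl = hlllhl, …
Continuing: hlllhlllhlhlllhl · llhlhlllhlhlllhlllhlhlllhl gives term 8.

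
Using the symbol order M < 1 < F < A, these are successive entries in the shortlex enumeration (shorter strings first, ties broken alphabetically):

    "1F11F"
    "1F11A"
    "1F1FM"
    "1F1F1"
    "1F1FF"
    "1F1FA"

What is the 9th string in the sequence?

1F1AF

Continuing the enumeration 3 steps past 1F1FA: 1F1FA → 1F1AM → 1F1A1 → (answer).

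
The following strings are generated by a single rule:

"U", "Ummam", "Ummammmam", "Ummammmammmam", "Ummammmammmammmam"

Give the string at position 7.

Ummammmammmammmammmammmam

Every step adds mmam to the end: s(k+1) = s(k)·mmam.
From Ummammmammmammmam, 2 further steps: Ummammmammmammmam → Ummammmammmammmammmam → (answer).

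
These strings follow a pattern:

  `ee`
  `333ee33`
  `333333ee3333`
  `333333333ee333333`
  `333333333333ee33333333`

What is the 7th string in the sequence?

s(k+1) = 333·s(k)·33, so each term gains 333 as a prefix and 33 as a suffix.
From 333333333333ee33333333, 2 further steps: 333333333333ee33333333 → 333333333333333ee3333333333 → (answer).

333333333333333333ee333333333333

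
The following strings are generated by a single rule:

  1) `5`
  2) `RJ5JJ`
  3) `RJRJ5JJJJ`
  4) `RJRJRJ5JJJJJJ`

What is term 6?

RJRJRJRJRJ5JJJJJJJJJJ

Each term wraps the previous one in RJ on the left and JJ on the right.
From RJRJRJ5JJJJJJ, 2 further steps: RJRJRJ5JJJJJJ → RJRJRJRJ5JJJJJJJJ → (answer).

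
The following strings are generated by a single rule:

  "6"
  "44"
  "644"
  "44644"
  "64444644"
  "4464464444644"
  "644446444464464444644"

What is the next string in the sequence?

4464464444644644446444464464444644

This is a Fibonacci-style word recurrence s(k) = s(k−2)·s(k−1): e.g. 6·44 = 644.
Continuing: 4464464444644 · 644446444464464444644 gives term 8.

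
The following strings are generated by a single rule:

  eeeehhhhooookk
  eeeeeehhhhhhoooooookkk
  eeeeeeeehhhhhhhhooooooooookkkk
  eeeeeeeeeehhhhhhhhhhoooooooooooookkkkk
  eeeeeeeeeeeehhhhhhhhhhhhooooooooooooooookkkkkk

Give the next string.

Each string has the form e^{2n+2} h^{2n+2} o^{3n+1} k^{n+1} (n = 1, 2, …).
At n = 6 the blocks have lengths 14, 14, 19, 7.

eeeeeeeeeeeeeehhhhhhhhhhhhhhoooooooooooooooooookkkkkkk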